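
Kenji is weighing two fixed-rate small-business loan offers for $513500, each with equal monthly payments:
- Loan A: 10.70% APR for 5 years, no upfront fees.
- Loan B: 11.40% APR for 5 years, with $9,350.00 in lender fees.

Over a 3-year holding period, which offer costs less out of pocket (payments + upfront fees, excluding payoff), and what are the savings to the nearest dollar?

Loan A by $15,808

Loan A: monthly rate = 10.7%/12 = 0.0089167; payment = 513,500 × 0.0089167 / (1 − (1+0.0089167)^−60) = $11,088.06.
Loan B: monthly rate = 11.4%/12 = 0.0095000; payment = 513,500 × 0.0095000 / (1 − (1+0.0095000)^−60) = $11,267.44.
Over 36 months: Loan A costs 36 × $11,088.06 = $399,170.16; Loan B costs 36 × $11,267.44 + $9,350.00 = $414,977.84.
Loan A is cheaper by $414,977.84 − $399,170.16 = $15,807.68.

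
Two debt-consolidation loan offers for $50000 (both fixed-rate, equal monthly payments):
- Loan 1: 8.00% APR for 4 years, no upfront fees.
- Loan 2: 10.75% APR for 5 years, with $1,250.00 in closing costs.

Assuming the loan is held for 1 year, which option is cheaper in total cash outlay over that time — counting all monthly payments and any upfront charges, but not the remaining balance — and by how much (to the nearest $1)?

Loan 2 by $427

Loan 1: at 8.00% the monthly rate is 0.0066667, so the payment is 50,000 × 0.0066667 / (1 − 1.0066667^−48) = $1,220.65.
Loan 2: monthly rate = 10.75%/12 = 0.0089583; payment = 50,000 × 0.0089583 / (1 − (1+0.0089583)^−60) = $1,080.90.
Over 12 months: Loan 1 costs 12 × $1,220.65 = $14,647.80; Loan 2 costs 12 × $1,080.90 + $1,250.00 = $14,220.80.
Loan 2 is cheaper by $14,647.80 − $14,220.80 = $427.00.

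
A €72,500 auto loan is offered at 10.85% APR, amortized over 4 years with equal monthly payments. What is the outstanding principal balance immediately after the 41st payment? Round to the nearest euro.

With monthly rate i = 10.85%/12 = 0.0090417, the balance after k of n payments is P · [(1+i)^n − (1+i)^k] / [(1+i)^n − 1].
(1+0.0090417)^48 = 1.54041168 and (1+0.0090417)^41 = 1.44634901, so the balance is 72,500 × (1.54041168 − 1.44634901) / (1.54041168 − 1) = €12,619.16.

€12,619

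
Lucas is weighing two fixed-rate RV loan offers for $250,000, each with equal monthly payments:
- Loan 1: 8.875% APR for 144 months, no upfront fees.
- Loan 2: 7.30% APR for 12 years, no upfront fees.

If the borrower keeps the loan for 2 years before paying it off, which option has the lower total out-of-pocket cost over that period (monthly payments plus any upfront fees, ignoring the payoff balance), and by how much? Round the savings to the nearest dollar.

Loan 1: at 8.875% the monthly rate is 0.0073958, so the payment is 250,000 × 0.0073958 / (1 − 1.0073958^−144) = $2,827.51.
Loan 2: at 7.30% the monthly rate is 0.0060833, so the payment is 250,000 × 0.0060833 / (1 − 1.0060833^−144) = $2,611.11.
Over 24 months: Loan 1 costs 24 × $2,827.51 = $67,860.24; Loan 2 costs 24 × $2,611.11 = $62,666.64.
Loan 2 is cheaper by $67,860.24 − $62,666.64 = $5,193.60.

Loan 2 by $5,194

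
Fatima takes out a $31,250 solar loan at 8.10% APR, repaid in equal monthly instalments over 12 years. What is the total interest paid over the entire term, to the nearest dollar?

$17,707

At 8.10% the monthly rate is 0.0067500, so the payment is 31,250 × 0.0067500 / (1 − 1.0067500^−144) = $339.98.
Total paid = 144 × $339.98 = $48,957.12; interest = $48,957.12 − $31,250 = $17,707.12.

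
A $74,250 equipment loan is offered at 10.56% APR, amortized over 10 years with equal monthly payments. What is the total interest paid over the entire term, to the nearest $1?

$46,277

Monthly rate = 10.56%/12 = 0.0088000; payment = 74,250 × 0.0088000 / (1 − (1+0.0088000)^−120) = $1,004.39.
Total paid = 120 × $1,004.39 = $120,526.80; interest = $120,526.80 − $74,250 = $46,276.80.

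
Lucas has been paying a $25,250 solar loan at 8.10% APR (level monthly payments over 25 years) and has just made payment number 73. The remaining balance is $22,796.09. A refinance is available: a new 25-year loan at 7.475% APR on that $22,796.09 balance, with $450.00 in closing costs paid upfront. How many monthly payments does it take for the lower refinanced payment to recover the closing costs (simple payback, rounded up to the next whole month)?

16 months

Current payment = 25,250 × 8.1%/12 / (1 − (1+0.0067500)^−300) = $196.56.
Refinanced payment = 22,796.09 × 0.0062292 / (1 − (1+0.0062292)^−300) = $168.09.
Monthly savings = $196.56 − $168.09 = $28.47.
Break-even = $450.00 / $28.47 = 15.81 → 16 months.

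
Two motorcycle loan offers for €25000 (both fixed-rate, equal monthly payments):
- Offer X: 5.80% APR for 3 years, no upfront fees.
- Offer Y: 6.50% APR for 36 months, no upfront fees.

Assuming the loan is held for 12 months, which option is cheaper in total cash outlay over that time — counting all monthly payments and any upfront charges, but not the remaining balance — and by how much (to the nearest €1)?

Offer X: at 5.80% the monthly rate is 0.0048333, so the payment is 25,000 × 0.0048333 / (1 − 1.0048333^−36) = €758.28.
Offer Y: monthly rate = 6.5%/12 = 0.0054167; payment = 25,000 × 0.0054167 / (1 − (1+0.0054167)^−36) = €766.23.
Over 12 months: Offer X costs 12 × €758.28 = €9,099.36; Offer Y costs 12 × €766.23 = €9,194.76.
Offer X is cheaper by €9,194.76 − €9,099.36 = €95.40.

Offer X by €95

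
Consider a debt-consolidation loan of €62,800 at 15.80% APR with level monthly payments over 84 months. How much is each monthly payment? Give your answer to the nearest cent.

Monthly rate = 15.8%/12 = 0.0131667; payment = 62,800 × 0.0131667 / (1 − (1+0.0131667)^−84) = €1,240.19.

€1,240.19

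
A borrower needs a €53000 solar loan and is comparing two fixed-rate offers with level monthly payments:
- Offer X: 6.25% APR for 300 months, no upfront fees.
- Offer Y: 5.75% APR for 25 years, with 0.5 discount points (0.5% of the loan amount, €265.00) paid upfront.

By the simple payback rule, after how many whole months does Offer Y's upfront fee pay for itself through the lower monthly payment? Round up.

17 months

Offer X: at 6.25% the monthly rate is 0.0052083, so the payment is 53,000 × 0.0052083 / (1 − 1.0052083^−300) = €349.62.
Offer Y: at 5.75% the monthly rate is 0.0047917, so the payment is 53,000 × 0.0047917 / (1 − 1.0047917^−300) = €333.43.
Monthly savings = €349.62 − €333.43 = €16.19.
Break-even = €265.00 / €16.19 = 16.37 → 17 months.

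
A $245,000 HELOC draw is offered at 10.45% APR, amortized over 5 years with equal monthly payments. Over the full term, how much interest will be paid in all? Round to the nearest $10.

$70,600

Monthly rate = 10.45%/12 = 0.0087083; payment = 245,000 × 0.0087083 / (1 − (1+0.0087083)^−60) = $5,259.94.
Total paid = 60 × $5,259.94 = $315,596.40; interest = $315,596.40 − $245,000 = $70,596.40.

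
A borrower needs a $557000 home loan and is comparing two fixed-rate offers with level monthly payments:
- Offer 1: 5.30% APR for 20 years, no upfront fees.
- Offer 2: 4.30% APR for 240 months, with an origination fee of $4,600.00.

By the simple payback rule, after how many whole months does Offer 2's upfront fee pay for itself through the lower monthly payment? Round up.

16 months

Offer 1: at 5.30% the monthly rate is 0.0044167, so the payment is 557,000 × 0.0044167 / (1 − 1.0044167^−240) = $3,768.89.
Offer 2: at 4.30% the monthly rate is 0.0035833, so the payment is 557,000 × 0.0035833 / (1 − 1.0035833^−240) = $3,464.01.
Monthly savings = $3,768.89 − $3,464.01 = $304.88.
Break-even = $4,600.00 / $304.88 = 15.09 → 16 months.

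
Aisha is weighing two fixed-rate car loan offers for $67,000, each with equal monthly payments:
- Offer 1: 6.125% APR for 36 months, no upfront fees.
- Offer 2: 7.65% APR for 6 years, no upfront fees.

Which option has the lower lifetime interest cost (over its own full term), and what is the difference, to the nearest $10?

Offer 1: at 6.125% the monthly rate is 0.0051042, so the payment is 67,000 × 0.0051042 / (1 − 1.0051042^−36) = $2,042.07.
Total interest on Offer 1 = 36 × $2,042.07 − $67,000 = $6,514.52.
Offer 2: monthly rate = 7.65%/12 = 0.0063750; payment = 67,000 × 0.0063750 / (1 − (1+0.0063750)^−72) = $1,163.31.
Total interest on Offer 2 = 72 × $1,163.31 − $67,000 = $16,758.32.
Offer 1 is lower by $10,243.80.

Offer 1 by $10,240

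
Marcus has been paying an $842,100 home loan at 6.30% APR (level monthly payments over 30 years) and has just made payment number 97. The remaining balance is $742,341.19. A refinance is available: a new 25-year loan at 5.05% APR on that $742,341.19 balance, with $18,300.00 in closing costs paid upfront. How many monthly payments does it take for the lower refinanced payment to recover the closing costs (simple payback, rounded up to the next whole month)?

22 months

Current payment = 842,100 × 6.3%/12 / (1 − (1+0.0052500)^−360) = $5,212.37.
Refinanced payment = 742,341.19 × 0.0042083 / (1 − (1+0.0042083)^−300) = $4,361.31.
Monthly savings = $5,212.37 − $4,361.31 = $851.06.
Break-even = $18,300.00 / $851.06 = 21.50 → 22 months.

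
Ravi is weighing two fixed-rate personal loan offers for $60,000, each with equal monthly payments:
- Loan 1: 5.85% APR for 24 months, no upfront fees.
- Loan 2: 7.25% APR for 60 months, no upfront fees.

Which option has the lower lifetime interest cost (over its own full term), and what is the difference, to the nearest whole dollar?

Loan 1: at 5.85% the monthly rate is 0.0048750, so the payment is 60,000 × 0.0048750 / (1 − 1.0048750^−24) = $2,655.18.
Total interest on Loan 1 = 24 × $2,655.18 − $60,000 = $3,724.32.
Loan 2: monthly rate = 7.25%/12 = 0.0060417; payment = 60,000 × 0.0060417 / (1 − (1+0.0060417)^−60) = $1,195.16.
Total interest on Loan 2 = 60 × $1,195.16 − $60,000 = $11,709.60.
Loan 1 is lower by $7,985.28.

Loan 1 by $7,985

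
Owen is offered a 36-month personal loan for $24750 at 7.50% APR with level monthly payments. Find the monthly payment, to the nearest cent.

Monthly rate = 7.5%/12 = 0.0062500; payment = 24,750 × 0.0062500 / (1 − (1+0.0062500)^−36) = $769.88.

$769.88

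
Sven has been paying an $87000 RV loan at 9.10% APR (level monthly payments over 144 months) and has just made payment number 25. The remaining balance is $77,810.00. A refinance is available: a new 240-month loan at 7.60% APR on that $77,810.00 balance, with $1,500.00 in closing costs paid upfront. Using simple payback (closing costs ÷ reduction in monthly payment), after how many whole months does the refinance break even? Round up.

5 months

Current payment = 87,000 × 9.1%/12 / (1 − (1+0.0075833)^−144) = $994.99.
Refinanced payment = 77,810.00 × 0.0063333 / (1 − (1+0.0063333)^−240) = $631.60.
Monthly savings = $994.99 − $631.60 = $363.39.
Break-even = $1,500.00 / $363.39 = 4.13 → 5 months.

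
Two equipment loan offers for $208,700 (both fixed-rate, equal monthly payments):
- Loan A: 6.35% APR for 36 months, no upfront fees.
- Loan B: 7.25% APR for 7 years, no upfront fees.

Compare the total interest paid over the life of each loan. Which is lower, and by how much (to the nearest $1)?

Loan A: monthly rate = 6.35%/12 = 0.0052917; payment = 208,700 × 0.0052917 / (1 − (1+0.0052917)^−36) = $6,382.21.
Total interest on Loan A = 36 × $6,382.21 − $208,700 = $21,059.56.
Loan B: monthly rate = 7.25%/12 = 0.0060417; payment = 208,700 × 0.0060417 / (1 − (1+0.0060417)^−84) = $3,175.41.
Total interest on Loan B = 84 × $3,175.41 − $208,700 = $58,034.44.
Loan A is lower by $36,974.88.

Loan A by $36,975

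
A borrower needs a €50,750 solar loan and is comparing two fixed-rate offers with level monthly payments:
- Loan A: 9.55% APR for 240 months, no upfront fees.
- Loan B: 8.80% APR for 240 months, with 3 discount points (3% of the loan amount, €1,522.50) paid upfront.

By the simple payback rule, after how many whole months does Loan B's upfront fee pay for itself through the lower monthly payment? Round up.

Loan A: monthly rate = 9.55%/12 = 0.0079583; payment = 50,750 × 0.0079583 / (1 − (1+0.0079583)^−240) = €474.71.
Loan B: monthly rate = 8.8%/12 = 0.0073333; payment = 50,750 × 0.0073333 / (1 − (1+0.0073333)^−240) = €450.10.
Monthly savings = €474.71 − €450.10 = €24.61.
Break-even = €1,522.50 / €24.61 = 61.87 → 62 months.

62 months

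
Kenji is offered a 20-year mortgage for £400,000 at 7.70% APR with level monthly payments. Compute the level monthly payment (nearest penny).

At 7.70% the monthly rate is 0.0064167, so the payment is 400,000 × 0.0064167 / (1 − 1.0064167^−240) = £3,271.47.

£3,271.47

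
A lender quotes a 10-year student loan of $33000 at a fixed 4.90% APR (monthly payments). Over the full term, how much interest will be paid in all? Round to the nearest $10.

At 4.90% the monthly rate is 0.0040833, so the payment is 33,000 × 0.0040833 / (1 − 1.0040833^−120) = $348.41.
Total paid = 120 × $348.41 = $41,809.20; interest = $41,809.20 − $33,000 = $8,809.20.

$8,810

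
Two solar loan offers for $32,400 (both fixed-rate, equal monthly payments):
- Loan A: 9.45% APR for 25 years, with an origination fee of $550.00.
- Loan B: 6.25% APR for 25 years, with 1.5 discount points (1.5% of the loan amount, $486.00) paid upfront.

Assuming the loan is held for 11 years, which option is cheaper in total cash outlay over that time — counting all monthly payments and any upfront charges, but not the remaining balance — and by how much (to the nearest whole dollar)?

Loan A: monthly rate = 9.45%/12 = 0.0078750; payment = 32,400 × 0.0078750 / (1 − (1+0.0078750)^−300) = $281.95.
Loan B: monthly rate = 6.25%/12 = 0.0052083; payment = 32,400 × 0.0052083 / (1 − (1+0.0052083)^−300) = $213.73.
Over 132 months: Loan A costs 132 × $281.95 + $550.00 = $37,767.40; Loan B costs 132 × $213.73 + $486.00 = $28,698.36.
Loan B is cheaper by $37,767.40 − $28,698.36 = $9,069.04.

Loan B by $9,069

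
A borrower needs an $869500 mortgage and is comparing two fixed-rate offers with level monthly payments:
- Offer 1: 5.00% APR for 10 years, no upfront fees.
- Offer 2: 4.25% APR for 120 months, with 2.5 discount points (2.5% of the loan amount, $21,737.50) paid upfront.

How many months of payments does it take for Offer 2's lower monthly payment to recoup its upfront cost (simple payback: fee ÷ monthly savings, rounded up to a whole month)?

69 months

Offer 1: at 5.00% the monthly rate is 0.0041667, so the payment is 869,500 × 0.0041667 / (1 − 1.0041667^−120) = $9,222.40.
Offer 2: at 4.25% the monthly rate is 0.0035417, so the payment is 869,500 × 0.0035417 / (1 − 1.0035417^−120) = $8,906.94.
Monthly savings = $9,222.40 − $8,906.94 = $315.46.
Break-even = $21,737.50 / $315.46 = 68.91 → 69 months.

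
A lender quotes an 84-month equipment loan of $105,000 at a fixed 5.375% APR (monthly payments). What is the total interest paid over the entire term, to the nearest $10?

$21,220

At 5.375% the monthly rate is 0.0044792, so the payment is 105,000 × 0.0044792 / (1 − 1.0044792^−84) = $1,502.63.
Total paid = 84 × $1,502.63 = $126,220.92; interest = $126,220.92 − $105,000 = $21,220.92.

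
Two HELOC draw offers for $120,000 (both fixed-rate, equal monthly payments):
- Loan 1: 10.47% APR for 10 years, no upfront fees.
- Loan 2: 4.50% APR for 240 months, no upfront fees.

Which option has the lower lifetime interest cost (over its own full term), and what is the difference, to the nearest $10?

Loan 1: monthly rate = 10.47%/12 = 0.0087250; payment = 120,000 × 0.0087250 / (1 − (1+0.0087250)^−120) = $1,617.20.
Total interest on Loan 1 = 120 × $1,617.20 − $120,000 = $74,064.00.
Loan 2: monthly rate = 4.5%/12 = 0.0037500; payment = 120,000 × 0.0037500 / (1 − (1+0.0037500)^−240) = $759.18.
Total interest on Loan 2 = 240 × $759.18 − $120,000 = $62,203.20.
Loan 2 is lower by $11,860.80.

Loan 2 by $11,860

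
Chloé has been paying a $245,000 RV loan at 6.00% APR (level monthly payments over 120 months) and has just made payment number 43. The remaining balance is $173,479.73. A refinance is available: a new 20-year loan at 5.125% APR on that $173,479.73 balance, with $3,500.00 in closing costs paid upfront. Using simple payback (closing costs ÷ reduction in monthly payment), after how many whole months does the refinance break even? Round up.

Current payment = 245,000 × 6%/12 / (1 − (1+0.0050000)^−120) = $2,720.00.
Refinanced payment = 173,479.73 × 0.0042708 / (1 − (1+0.0042708)^−240) = $1,156.90.
Monthly savings = $2,720.00 − $1,156.90 = $1,563.10.
Break-even = $3,500.00 / $1,563.10 = 2.24 → 3 months.

3 months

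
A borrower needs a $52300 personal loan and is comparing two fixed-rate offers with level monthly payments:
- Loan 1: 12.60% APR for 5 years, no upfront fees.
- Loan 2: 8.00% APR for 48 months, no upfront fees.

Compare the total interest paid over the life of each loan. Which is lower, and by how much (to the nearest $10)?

Loan 2 by $9,470

Loan 1: at 12.60% the monthly rate is 0.0105000, so the payment is 52,300 × 0.0105000 / (1 − 1.0105000^−60) = $1,179.30.
Total interest on Loan 1 = 60 × $1,179.30 − $52,300 = $18,458.00.
Loan 2: monthly rate = 8%/12 = 0.0066667; payment = 52,300 × 0.0066667 / (1 − (1+0.0066667)^−48) = $1,276.80.
Total interest on Loan 2 = 48 × $1,276.80 − $52,300 = $8,986.40.
Loan 2 is lower by $9,471.60.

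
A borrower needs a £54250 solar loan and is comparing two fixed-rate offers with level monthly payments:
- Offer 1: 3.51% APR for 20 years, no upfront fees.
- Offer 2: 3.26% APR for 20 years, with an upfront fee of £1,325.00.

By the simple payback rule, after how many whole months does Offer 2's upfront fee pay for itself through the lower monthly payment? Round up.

Offer 1: monthly rate = 3.51%/12 = 0.0029250; payment = 54,250 × 0.0029250 / (1 − (1+0.0029250)^−240) = £314.91.
Offer 2: monthly rate = 3.26%/12 = 0.0027167; payment = 54,250 × 0.0027167 / (1 − (1+0.0027167)^−240) = £307.98.
Monthly savings = £314.91 − £307.98 = £6.93.
Break-even = £1,325.00 / £6.93 = 191.20 → 192 months.

192 months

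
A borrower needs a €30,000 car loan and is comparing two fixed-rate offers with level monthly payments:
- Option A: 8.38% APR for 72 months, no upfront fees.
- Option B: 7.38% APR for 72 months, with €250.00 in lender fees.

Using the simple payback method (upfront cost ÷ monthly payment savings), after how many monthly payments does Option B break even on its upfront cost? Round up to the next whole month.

18 months

Option A: at 8.38% the monthly rate is 0.0069833, so the payment is 30,000 × 0.0069833 / (1 − 1.0069833^−72) = €531.58.
Option B: at 7.38% the monthly rate is 0.0061500, so the payment is 30,000 × 0.0061500 / (1 − 1.0061500^−72) = €516.96.
Monthly savings = €531.58 − €516.96 = €14.62.
Break-even = €250.00 / €14.62 = 17.10 → 18 months.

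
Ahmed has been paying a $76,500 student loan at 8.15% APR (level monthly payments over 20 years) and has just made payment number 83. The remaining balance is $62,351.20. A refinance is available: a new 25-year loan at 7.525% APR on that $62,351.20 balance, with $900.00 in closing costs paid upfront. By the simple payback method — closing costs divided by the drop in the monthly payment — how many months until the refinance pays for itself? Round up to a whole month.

Current payment = 76,500 × 8.15%/12 / (1 − (1+0.0067917)^−240) = $647.04.
Refinanced payment = 62,351.20 × 0.0062708 / (1 − (1+0.0062708)^−300) = $461.78.
Monthly savings = $647.04 − $461.78 = $185.26.
Break-even = $900.00 / $185.26 = 4.86 → 5 months.

5 months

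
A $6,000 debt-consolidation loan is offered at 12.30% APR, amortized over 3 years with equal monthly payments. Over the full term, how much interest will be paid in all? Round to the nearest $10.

$1,210

At 12.30% the monthly rate is 0.0102500, so the payment is 6,000 × 0.0102500 / (1 − 1.0102500^−36) = $200.15.
Total paid = 36 × $200.15 = $7,205.40; interest = $7,205.40 − $6,000 = $1,205.40.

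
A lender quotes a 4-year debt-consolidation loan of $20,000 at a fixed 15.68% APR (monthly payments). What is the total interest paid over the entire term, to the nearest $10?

$7,050

Monthly rate = 15.68%/12 = 0.0130667; payment = 20,000 × 0.0130667 / (1 − (1+0.0130667)^−48) = $563.53.
Total paid = 48 × $563.53 = $27,049.44; interest = $27,049.44 − $20,000 = $7,049.44.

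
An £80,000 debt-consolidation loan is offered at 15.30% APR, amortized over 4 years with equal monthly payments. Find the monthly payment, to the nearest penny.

At 15.30% the monthly rate is 0.0127500, so the payment is 80,000 × 0.0127500 / (1 − 1.0127500^−48) = £2,238.64.

£2,238.64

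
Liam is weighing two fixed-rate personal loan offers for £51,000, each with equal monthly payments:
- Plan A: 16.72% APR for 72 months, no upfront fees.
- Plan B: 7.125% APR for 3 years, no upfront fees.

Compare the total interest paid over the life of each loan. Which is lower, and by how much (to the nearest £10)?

Plan B by £24,320

Plan A: at 16.72% the monthly rate is 0.0139333, so the payment is 51,000 × 0.0139333 / (1 − 1.0139333^−72) = £1,126.60.
Total interest on Plan A = 72 × £1,126.60 − £51,000 = £30,115.20.
Plan B: at 7.125% the monthly rate is 0.0059375, so the payment is 51,000 × 0.0059375 / (1 − 1.0059375^−36) = £1,577.65.
Total interest on Plan B = 36 × £1,577.65 − £51,000 = £5,795.40.
Plan B is lower by £24,319.80.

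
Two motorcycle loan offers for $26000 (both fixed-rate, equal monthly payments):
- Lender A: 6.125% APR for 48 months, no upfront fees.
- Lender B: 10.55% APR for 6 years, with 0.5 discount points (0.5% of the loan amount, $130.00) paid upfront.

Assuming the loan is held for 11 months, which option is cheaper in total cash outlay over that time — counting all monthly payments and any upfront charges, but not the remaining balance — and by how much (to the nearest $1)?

Lender B by $1,225

Lender A: monthly rate = 6.125%/12 = 0.0051042; payment = 26,000 × 0.0051042 / (1 − (1+0.0051042)^−48) = $612.10.
Lender B: at 10.55% the monthly rate is 0.0087917, so the payment is 26,000 × 0.0087917 / (1 − 1.0087917^−72) = $488.91.
Over 11 months: Lender A costs 11 × $612.10 = $6,733.10; Lender B costs 11 × $488.91 + $130.00 = $5,508.01.
Lender B is cheaper by $6,733.10 − $5,508.01 = $1,225.09.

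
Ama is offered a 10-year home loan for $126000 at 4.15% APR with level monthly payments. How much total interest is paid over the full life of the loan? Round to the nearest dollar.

$28,163

At 4.15% the monthly rate is 0.0034583, so the payment is 126,000 × 0.0034583 / (1 − 1.0034583^−120) = $1,284.69.
Total paid = 120 × $1,284.69 = $154,162.80; interest = $154,162.80 − $126,000 = $28,162.80.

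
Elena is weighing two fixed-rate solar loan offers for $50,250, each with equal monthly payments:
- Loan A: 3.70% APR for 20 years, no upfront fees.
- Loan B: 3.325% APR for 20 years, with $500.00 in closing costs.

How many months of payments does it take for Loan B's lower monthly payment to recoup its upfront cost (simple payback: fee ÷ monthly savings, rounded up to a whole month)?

Loan A: monthly rate = 3.7%/12 = 0.0030833; payment = 50,250 × 0.0030833 / (1 − (1+0.0030833)^−240) = $296.62.
Loan B: at 3.325% the monthly rate is 0.0027708, so the payment is 50,250 × 0.0027708 / (1 − 1.0027708^−240) = $286.93.
Monthly savings = $296.62 − $286.93 = $9.69.
Break-even = $500.00 / $9.69 = 51.60 → 52 months.

52 months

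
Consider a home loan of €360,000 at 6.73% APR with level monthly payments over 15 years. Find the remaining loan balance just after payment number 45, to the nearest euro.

€300,673

With monthly rate i = 6.73%/12 = 0.0056083, the balance after k of n payments is P · [(1+i)^n − (1+i)^k] / [(1+i)^n − 1].
(1+0.0056083)^180 = 2.73650001 and (1+0.0056083)^45 = 1.28617144, so the balance is 360,000 × (2.73650001 − 1.28617144) / (2.73650001 − 1) = €300,672.78.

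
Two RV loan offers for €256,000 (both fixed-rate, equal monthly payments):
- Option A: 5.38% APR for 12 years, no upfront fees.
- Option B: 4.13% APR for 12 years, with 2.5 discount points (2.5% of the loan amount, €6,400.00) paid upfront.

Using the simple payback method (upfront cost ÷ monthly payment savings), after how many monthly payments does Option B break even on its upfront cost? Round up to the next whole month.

41 months

Option A: at 5.38% the monthly rate is 0.0044833, so the payment is 256,000 × 0.0044833 / (1 − 1.0044833^−144) = €2,416.81.
Option B: monthly rate = 4.13%/12 = 0.0034417; payment = 256,000 × 0.0034417 / (1 − (1+0.0034417)^−144) = €2,257.55.
Monthly savings = €2,416.81 − €2,257.55 = €159.26.
Break-even = €6,400.00 / €159.26 = 40.19 → 41 months.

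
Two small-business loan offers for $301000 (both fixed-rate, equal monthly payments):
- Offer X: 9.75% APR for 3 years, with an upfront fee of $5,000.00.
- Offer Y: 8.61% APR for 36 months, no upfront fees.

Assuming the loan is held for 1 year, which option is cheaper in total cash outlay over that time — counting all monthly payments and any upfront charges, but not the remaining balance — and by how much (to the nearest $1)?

Offer Y by $6,919

Offer X: at 9.75% the monthly rate is 0.0081250, so the payment is 301,000 × 0.0081250 / (1 − 1.0081250^−36) = $9,677.13.
Offer Y: at 8.61% the monthly rate is 0.0071750, so the payment is 301,000 × 0.0071750 / (1 − 1.0071750^−36) = $9,517.18.
Over 12 months: Offer X costs 12 × $9,677.13 + $5,000.00 = $121,125.56; Offer Y costs 12 × $9,517.18 = $114,206.16.
Offer Y is cheaper by $121,125.56 − $114,206.16 = $6,919.40.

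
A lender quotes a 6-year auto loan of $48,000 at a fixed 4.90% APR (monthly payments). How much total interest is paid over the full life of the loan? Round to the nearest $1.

At 4.90% the monthly rate is 0.0040833, so the payment is 48,000 × 0.0040833 / (1 − 1.0040833^−72) = $770.81.
Total paid = 72 × $770.81 = $55,498.32; interest = $55,498.32 − $48,000 = $7,498.32.

$7,498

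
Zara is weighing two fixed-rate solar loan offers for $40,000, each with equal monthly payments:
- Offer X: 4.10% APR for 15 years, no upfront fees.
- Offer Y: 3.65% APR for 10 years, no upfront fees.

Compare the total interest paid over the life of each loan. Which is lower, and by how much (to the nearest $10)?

Offer Y by $5,820

Offer X: at 4.10% the monthly rate is 0.0034167, so the payment is 40,000 × 0.0034167 / (1 − 1.0034167^−180) = $297.88.
Total interest on Offer X = 180 × $297.88 − $40,000 = $13,618.40.
Offer Y: at 3.65% the monthly rate is 0.0030417, so the payment is 40,000 × 0.0030417 / (1 − 1.0030417^−120) = $398.36.
Total interest on Offer Y = 120 × $398.36 − $40,000 = $7,803.20.
Offer Y is lower by $5,815.20.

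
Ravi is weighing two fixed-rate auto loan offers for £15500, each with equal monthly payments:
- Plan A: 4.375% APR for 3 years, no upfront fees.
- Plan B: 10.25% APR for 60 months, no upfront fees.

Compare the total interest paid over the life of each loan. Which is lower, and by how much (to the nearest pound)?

Plan A: at 4.375% the monthly rate is 0.0036458, so the payment is 15,500 × 0.0036458 / (1 − 1.0036458^−36) = £460.21.
Total interest on Plan A = 36 × £460.21 − £15,500 = £1,067.56.
Plan B: monthly rate = 10.25%/12 = 0.0085417; payment = 15,500 × 0.0085417 / (1 − (1+0.0085417)^−60) = £331.24.
Total interest on Plan B = 60 × £331.24 − £15,500 = £4,374.40.
Plan A is lower by £3,306.84.

Plan A by £3,307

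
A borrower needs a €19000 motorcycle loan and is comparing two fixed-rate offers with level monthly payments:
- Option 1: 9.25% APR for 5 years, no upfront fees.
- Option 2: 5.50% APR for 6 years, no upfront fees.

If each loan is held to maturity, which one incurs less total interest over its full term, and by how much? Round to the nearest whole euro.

Option 2 by €1,453

Option 1: at 9.25% the monthly rate is 0.0077083, so the payment is 19,000 × 0.0077083 / (1 − 1.0077083^−60) = €396.72.
Total interest on Option 1 = 60 × €396.72 − €19,000 = €4,803.20.
Option 2: monthly rate = 5.5%/12 = 0.0045833; payment = 19,000 × 0.0045833 / (1 − (1+0.0045833)^−72) = €310.42.
Total interest on Option 2 = 72 × €310.42 − €19,000 = €3,350.24.
Option 2 is lower by €1,452.96.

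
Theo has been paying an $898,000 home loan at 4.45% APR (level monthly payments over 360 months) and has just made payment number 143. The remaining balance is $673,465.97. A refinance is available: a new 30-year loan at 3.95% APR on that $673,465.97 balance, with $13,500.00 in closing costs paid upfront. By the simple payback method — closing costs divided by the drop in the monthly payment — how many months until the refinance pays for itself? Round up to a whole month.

Current payment = 898,000 × 4.45%/12 / (1 − (1+0.0037083)^−360) = $4,523.39.
Refinanced payment = 673,465.97 × 0.0032917 / (1 − (1+0.0032917)^−360) = $3,195.85.
Monthly savings = $4,523.39 − $3,195.85 = $1,327.54.
Break-even = $13,500.00 / $1,327.54 = 10.17 → 11 months.

11 months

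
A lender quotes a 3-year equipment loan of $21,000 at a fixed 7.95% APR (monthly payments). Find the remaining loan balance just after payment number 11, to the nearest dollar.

With monthly rate i = 7.95%/12 = 0.0066250, the balance after k of n payments is P · [(1+i)^n − (1+i)^k] / [(1+i)^n − 1].
(1+0.0066250)^36 = 1.26834568 and (1+0.0066250)^11 = 1.07533760, so the balance is 21,000 × (1.26834568 − 1.07533760) / (1.26834568 − 1) = $15,104.28.

$15,104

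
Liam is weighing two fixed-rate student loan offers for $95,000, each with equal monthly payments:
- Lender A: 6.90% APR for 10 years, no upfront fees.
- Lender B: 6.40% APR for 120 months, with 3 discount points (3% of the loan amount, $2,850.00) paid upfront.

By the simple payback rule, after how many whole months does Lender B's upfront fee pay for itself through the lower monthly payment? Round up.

Lender A: monthly rate = 6.9%/12 = 0.0057500; payment = 95,000 × 0.0057500 / (1 − (1+0.0057500)^−120) = $1,098.14.
Lender B: monthly rate = 6.4%/12 = 0.0053333; payment = 95,000 × 0.0053333 / (1 − (1+0.0053333)^−120) = $1,073.88.
Monthly savings = $1,098.14 − $1,073.88 = $24.26.
Break-even = $2,850.00 / $24.26 = 117.48 → 118 months.

118 months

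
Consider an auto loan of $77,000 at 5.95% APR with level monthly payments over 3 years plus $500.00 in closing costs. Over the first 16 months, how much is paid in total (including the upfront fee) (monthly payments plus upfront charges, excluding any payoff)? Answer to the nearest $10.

Monthly rate = 5.95%/12 = 0.0049583; payment = 77,000 × 0.0049583 / (1 − (1+0.0049583)^−36) = $2,340.75.
Total outlay = 16 × $2,340.75 + $500.00 = $37,952.00.

$37,950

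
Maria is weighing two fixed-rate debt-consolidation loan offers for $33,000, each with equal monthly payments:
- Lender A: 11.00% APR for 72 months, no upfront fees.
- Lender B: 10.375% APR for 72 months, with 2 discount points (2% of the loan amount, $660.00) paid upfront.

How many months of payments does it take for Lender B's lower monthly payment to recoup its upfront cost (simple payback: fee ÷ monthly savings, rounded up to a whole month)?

Lender A: monthly rate = 11%/12 = 0.0091667; payment = 33,000 × 0.0091667 / (1 − (1+0.0091667)^−72) = $628.12.
Lender B: at 10.375% the monthly rate is 0.0086458, so the payment is 33,000 × 0.0086458 / (1 − 1.0086458^−72) = $617.61.
Monthly savings = $628.12 − $617.61 = $10.51.
Break-even = $660.00 / $10.51 = 62.80 → 63 months.

63 months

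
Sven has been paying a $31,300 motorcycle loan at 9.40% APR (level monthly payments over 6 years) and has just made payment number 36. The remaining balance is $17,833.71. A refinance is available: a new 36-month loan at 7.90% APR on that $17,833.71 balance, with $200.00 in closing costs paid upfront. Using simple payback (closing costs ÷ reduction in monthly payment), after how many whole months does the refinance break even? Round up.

Current payment = 31,300 × 9.4%/12 / (1 − (1+0.0078333)^−72) = $570.43.
Refinanced payment = 17,833.71 × 0.0065833 / (1 − (1+0.0065833)^−36) = $558.02.
Monthly savings = $570.43 − $558.02 = $12.41.
Break-even = $200.00 / $12.41 = 16.12 → 17 months.

17 months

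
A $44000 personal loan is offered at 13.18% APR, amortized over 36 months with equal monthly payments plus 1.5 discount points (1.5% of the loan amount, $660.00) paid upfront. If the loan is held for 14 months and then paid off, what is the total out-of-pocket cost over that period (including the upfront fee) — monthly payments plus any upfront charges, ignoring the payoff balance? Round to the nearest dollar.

Monthly rate = 13.18%/12 = 0.0109833; payment = 44,000 × 0.0109833 / (1 − (1+0.0109833)^−36) = $1,486.35.
Total outlay = 14 × $1,486.35 + $660.00 = $21,468.90.

$21,469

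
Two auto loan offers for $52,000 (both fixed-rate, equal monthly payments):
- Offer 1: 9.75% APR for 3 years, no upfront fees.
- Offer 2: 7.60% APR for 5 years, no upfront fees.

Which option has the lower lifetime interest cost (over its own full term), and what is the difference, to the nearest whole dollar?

Offer 1: at 9.75% the monthly rate is 0.0081250, so the payment is 52,000 × 0.0081250 / (1 − 1.0081250^−36) = $1,671.80.
Total interest on Offer 1 = 36 × $1,671.80 − $52,000 = $8,184.80.
Offer 2: monthly rate = 7.6%/12 = 0.0063333; payment = 52,000 × 0.0063333 / (1 − (1+0.0063333)^−60) = $1,044.45.
Total interest on Offer 2 = 60 × $1,044.45 − $52,000 = $10,667.00.
Offer 1 is lower by $2,482.20.

Offer 1 by $2,482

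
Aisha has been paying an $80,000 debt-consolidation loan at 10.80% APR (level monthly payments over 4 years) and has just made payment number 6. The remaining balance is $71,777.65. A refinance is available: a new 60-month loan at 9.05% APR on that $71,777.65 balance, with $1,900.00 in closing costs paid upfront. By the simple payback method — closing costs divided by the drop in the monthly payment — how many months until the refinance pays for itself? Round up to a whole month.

4 months

Current payment = 80,000 × 10.8%/12 / (1 − (1+0.0090000)^−48) = $2,059.88.
Refinanced payment = 71,777.65 × 0.0075417 / (1 − (1+0.0075417)^−60) = $1,491.73.
Monthly savings = $2,059.88 − $1,491.73 = $568.15.
Break-even = $1,900.00 / $568.15 = 3.34 → 4 months.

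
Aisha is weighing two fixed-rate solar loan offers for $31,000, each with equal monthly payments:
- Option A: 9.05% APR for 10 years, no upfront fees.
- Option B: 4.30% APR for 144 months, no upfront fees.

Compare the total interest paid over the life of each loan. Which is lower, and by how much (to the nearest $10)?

Option B by $7,490

Option A: at 9.05% the monthly rate is 0.0075417, so the payment is 31,000 × 0.0075417 / (1 − 1.0075417^−120) = $393.53.
Total interest on Option A = 120 × $393.53 − $31,000 = $16,223.60.
Option B: at 4.30% the monthly rate is 0.0035833, so the payment is 31,000 × 0.0035833 / (1 − 1.0035833^−144) = $275.95.
Total interest on Option B = 144 × $275.95 − $31,000 = $8,736.80.
Option B is lower by $7,486.80.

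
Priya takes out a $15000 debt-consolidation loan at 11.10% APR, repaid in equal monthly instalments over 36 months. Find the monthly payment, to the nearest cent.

Monthly rate = 11.1%/12 = 0.0092500; payment = 15,000 × 0.0092500 / (1 − (1+0.0092500)^−36) = $491.79.

$491.79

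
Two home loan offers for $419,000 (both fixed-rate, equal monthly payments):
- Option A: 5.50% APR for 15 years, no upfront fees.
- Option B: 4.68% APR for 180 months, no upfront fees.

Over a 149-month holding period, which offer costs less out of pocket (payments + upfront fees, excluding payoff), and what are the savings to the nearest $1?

Option B by $26,757

Option A: at 5.50% the monthly rate is 0.0045833, so the payment is 419,000 × 0.0045833 / (1 − 1.0045833^−180) = $3,423.58.
Option B: at 4.68% the monthly rate is 0.0039000, so the payment is 419,000 × 0.0039000 / (1 − 1.0039000^−180) = $3,244.00.
Over 149 months: Option A costs 149 × $3,423.58 = $510,113.42; Option B costs 149 × $3,244.00 = $483,356.00.
Option B is cheaper by $510,113.42 − $483,356.00 = $26,757.42.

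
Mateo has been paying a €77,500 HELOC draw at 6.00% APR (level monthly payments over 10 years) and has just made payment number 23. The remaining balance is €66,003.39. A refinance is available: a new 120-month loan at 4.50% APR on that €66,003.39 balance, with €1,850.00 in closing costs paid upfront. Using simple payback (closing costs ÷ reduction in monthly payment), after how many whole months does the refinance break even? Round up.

Current payment = 77,500 × 6%/12 / (1 − (1+0.0050000)^−120) = €860.41.
Refinanced payment = 66,003.39 × 0.0037500 / (1 − (1+0.0037500)^−120) = €684.05.
Monthly savings = €860.41 − €684.05 = €176.36.
Break-even = €1,850.00 / €176.36 = 10.49 → 11 months.

11 months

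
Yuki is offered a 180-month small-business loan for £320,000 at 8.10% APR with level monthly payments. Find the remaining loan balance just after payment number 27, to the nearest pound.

£292,953

With monthly rate i = 8.1%/12 = 0.0067500, the balance after k of n payments is P · [(1+i)^n − (1+i)^k] / [(1+i)^n − 1].
(1+0.0067500)^180 = 3.35656368 and (1+0.0067500)^27 = 1.19917960, so the balance is 320,000 × (3.35656368 − 1.19917960) / (3.35656368 − 1) = £292,953.21.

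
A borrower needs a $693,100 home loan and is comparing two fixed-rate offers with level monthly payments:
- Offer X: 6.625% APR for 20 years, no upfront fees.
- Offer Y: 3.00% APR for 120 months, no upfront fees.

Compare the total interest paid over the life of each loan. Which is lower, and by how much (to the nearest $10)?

Offer X: monthly rate = 6.625%/12 = 0.0055208; payment = 693,100 × 0.0055208 / (1 − (1+0.0055208)^−240) = $5,218.70.
Total interest on Offer X = 240 × $5,218.70 − $693,100 = $559,388.00.
Offer Y: at 3.00% the monthly rate is 0.0025000, so the payment is 693,100 × 0.0025000 / (1 − 1.0025000^−120) = $6,692.63.
Total interest on Offer Y = 120 × $6,692.63 − $693,100 = $110,015.60.
Offer Y is lower by $449,372.40.

Offer Y by $449,370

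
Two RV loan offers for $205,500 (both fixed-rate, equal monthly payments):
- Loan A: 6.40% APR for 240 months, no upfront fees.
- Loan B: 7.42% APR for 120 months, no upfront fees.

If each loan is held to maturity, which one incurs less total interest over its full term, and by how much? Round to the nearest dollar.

Loan A: at 6.40% the monthly rate is 0.0053333, so the payment is 205,500 × 0.0053333 / (1 − 1.0053333^−240) = $1,520.08.
Total interest on Loan A = 240 × $1,520.08 − $205,500 = $159,319.20.
Loan B: at 7.42% the monthly rate is 0.0061833, so the payment is 205,500 × 0.0061833 / (1 − 1.0061833^−120) = $2,430.75.
Total interest on Loan B = 120 × $2,430.75 − $205,500 = $86,190.00.
Loan B is lower by $73,129.20.

Loan B by $73,129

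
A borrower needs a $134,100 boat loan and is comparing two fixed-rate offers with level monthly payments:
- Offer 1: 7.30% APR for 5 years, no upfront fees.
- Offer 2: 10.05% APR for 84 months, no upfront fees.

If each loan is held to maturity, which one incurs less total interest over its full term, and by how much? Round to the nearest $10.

Offer 1 by $26,830

Offer 1: at 7.30% the monthly rate is 0.0060833, so the payment is 134,100 × 0.0060833 / (1 − 1.0060833^−60) = $2,674.36.
Total interest on Offer 1 = 60 × $2,674.36 − $134,100 = $26,361.60.
Offer 2: at 10.05% the monthly rate is 0.0083750, so the payment is 134,100 × 0.0083750 / (1 − 1.0083750^−84) = $2,229.68.
Total interest on Offer 2 = 84 × $2,229.68 − $134,100 = $53,193.12.
Offer 1 is lower by $26,831.52.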